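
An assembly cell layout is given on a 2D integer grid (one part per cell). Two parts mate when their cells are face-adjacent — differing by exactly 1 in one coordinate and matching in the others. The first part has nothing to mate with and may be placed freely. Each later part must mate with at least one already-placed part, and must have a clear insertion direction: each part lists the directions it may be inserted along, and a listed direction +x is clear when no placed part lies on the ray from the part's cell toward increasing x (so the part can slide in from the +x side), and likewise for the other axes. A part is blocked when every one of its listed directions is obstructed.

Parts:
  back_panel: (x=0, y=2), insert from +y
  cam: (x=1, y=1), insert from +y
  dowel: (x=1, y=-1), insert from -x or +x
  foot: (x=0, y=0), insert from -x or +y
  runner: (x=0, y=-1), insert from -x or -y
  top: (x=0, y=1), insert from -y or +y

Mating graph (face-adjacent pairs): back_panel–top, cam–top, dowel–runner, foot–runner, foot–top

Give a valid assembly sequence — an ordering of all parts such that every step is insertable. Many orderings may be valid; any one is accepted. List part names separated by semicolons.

runner; foot; dowel; top; cam; back_panel

1. runner@(0, -1) [-x clear] — {runner}
2. foot@(0, 0) [-x clear] — {foot, runner}
3. dowel@(1, -1) [+x clear] — {dowel, foot, runner}
4. top@(0, 1) [+y clear] — {dowel, foot, runner, top}
5. cam@(1, 1) [+y clear] — {cam, dowel, foot, runner, top}
6. back_panel@(0, 2) [+y clear] — {back_panel, cam, dowel, foot, runner, top}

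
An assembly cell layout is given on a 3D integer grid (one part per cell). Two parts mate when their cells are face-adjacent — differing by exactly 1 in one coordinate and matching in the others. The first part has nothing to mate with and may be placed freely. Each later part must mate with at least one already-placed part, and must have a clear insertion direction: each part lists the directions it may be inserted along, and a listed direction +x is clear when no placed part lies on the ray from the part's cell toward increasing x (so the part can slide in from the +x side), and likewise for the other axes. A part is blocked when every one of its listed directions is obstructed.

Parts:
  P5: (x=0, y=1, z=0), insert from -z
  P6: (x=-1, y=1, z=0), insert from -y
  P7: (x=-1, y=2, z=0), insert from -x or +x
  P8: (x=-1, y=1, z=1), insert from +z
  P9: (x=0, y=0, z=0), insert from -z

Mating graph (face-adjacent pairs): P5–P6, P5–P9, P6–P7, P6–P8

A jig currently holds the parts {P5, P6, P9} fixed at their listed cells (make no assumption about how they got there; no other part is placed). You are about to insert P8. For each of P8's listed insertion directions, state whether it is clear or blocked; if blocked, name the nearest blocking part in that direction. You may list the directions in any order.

+z: clear

+z: ray from P8(-1, 1, 1) has no placed part ⇒ clear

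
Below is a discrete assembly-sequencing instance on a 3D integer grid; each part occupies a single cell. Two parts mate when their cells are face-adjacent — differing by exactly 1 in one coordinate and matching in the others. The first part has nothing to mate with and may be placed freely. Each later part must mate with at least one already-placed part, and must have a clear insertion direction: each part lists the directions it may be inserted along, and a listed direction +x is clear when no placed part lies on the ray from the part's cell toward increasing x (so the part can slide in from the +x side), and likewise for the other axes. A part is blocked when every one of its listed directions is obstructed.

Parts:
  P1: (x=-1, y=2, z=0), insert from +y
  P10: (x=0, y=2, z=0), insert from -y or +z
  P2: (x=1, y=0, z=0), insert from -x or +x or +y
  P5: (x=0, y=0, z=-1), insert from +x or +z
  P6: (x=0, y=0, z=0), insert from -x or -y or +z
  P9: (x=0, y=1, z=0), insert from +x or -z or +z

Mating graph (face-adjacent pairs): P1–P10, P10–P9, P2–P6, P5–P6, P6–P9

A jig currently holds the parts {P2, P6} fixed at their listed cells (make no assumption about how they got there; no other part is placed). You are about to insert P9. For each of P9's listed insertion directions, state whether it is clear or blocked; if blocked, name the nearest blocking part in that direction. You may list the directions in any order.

+x: clear; +z: clear; -z: clear

+x: ray from P9(0, 1, 0) has no placed part ⇒ clear
-z: ray from P9(0, 1, 0) has no placed part ⇒ clear
+z: ray from P9(0, 1, 0) has no placed part ⇒ clear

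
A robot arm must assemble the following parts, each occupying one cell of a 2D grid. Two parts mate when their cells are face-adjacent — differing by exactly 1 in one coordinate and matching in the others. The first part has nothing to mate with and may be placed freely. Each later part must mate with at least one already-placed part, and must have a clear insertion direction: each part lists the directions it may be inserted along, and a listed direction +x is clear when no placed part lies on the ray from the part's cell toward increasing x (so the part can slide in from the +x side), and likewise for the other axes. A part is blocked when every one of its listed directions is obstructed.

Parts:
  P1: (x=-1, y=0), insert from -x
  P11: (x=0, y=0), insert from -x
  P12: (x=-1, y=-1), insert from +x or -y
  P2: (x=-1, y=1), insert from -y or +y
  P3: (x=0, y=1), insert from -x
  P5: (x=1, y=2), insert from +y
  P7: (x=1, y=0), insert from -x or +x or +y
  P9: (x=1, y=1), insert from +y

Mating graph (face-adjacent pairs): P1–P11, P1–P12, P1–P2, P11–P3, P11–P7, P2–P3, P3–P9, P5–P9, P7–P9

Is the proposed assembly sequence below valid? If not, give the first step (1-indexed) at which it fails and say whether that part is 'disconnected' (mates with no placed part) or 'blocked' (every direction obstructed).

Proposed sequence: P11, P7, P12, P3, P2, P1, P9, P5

Invalid at step 3 (disconnected)

1. P11@(0, 0) [-x clear] — {P11}
2. P7@(1, 0) [+x clear] — {P11, P7}
3. P12@(-1, -1) — no placed neighbour ⇒ disconnected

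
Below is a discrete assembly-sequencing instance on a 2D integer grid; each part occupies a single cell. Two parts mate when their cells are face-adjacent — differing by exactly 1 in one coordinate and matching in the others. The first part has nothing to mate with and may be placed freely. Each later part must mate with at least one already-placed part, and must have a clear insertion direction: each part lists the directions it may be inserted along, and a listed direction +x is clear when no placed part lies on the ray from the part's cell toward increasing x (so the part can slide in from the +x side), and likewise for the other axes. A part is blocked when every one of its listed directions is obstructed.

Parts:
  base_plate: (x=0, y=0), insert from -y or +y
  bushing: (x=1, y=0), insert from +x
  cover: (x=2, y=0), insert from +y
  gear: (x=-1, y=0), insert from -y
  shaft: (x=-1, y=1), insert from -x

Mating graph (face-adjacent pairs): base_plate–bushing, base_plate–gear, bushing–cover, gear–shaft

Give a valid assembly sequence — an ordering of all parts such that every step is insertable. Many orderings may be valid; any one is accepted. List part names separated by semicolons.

gear; shaft; base_plate; bushing; cover

1. gear@(-1, 0) [-y clear] — {gear}
2. shaft@(-1, 1) [-x clear] — {gear, shaft}
3. base_plate@(0, 0) [-y clear] — {base_plate, gear, shaft}
4. bushing@(1, 0) [+x clear] — {base_plate, bushing, gear, shaft}
5. cover@(2, 0) [+y clear] — {base_plate, bushing, cover, gear, shaft}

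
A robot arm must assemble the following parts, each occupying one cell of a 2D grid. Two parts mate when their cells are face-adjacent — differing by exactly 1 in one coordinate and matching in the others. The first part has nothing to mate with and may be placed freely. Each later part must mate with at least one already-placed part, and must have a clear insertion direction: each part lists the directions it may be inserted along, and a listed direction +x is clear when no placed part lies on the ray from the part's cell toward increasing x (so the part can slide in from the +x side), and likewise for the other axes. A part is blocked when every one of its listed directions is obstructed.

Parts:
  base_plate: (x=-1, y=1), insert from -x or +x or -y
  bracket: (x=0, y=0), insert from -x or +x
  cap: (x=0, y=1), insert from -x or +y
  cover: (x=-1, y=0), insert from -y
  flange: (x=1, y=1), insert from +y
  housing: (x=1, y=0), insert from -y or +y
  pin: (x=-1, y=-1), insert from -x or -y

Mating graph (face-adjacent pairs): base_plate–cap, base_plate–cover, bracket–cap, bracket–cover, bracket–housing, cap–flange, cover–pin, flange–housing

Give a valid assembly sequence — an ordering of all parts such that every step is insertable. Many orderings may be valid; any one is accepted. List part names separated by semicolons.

1. base_plate@(-1, 1) [-x clear] — {base_plate}
2. cover@(-1, 0) [-y clear] — {base_plate, cover}
3. cap@(0, 1) [+y clear] — {base_plate, cap, cover}
4. pin@(-1, -1) [-x clear] — {base_plate, cap, cover, pin}
5. flange@(1, 1) [+y clear] — {base_plate, cap, cover, flange, pin}
6. bracket@(0, 0) [+x clear] — {base_plate, bracket, cap, cover, flange, pin}
7. housing@(1, 0) [-y clear] — {base_plate, bracket, cap, cover, flange, housing, pin}

base_plate; cover; cap; pin; flange; bracket; housing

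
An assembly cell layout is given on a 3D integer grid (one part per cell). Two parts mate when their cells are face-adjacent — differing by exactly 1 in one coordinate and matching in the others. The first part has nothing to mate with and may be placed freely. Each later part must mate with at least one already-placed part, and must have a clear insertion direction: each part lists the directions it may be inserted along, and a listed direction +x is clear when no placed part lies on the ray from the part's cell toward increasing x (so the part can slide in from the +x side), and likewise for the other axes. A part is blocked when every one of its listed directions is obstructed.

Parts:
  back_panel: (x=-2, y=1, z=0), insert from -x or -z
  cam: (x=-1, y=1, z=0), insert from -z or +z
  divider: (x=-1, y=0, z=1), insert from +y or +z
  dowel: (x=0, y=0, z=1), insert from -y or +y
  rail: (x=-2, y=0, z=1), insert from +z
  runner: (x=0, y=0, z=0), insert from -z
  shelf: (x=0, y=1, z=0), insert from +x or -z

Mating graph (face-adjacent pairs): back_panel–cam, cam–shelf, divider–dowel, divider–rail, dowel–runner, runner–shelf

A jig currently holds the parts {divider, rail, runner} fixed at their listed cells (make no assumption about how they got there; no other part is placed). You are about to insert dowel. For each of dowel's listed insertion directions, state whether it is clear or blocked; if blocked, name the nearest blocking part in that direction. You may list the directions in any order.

+y: clear; -y: clear

-y: ray from dowel(0, 0, 1) has no placed part ⇒ clear
+y: ray from dowel(0, 0, 1) has no placed part ⇒ clear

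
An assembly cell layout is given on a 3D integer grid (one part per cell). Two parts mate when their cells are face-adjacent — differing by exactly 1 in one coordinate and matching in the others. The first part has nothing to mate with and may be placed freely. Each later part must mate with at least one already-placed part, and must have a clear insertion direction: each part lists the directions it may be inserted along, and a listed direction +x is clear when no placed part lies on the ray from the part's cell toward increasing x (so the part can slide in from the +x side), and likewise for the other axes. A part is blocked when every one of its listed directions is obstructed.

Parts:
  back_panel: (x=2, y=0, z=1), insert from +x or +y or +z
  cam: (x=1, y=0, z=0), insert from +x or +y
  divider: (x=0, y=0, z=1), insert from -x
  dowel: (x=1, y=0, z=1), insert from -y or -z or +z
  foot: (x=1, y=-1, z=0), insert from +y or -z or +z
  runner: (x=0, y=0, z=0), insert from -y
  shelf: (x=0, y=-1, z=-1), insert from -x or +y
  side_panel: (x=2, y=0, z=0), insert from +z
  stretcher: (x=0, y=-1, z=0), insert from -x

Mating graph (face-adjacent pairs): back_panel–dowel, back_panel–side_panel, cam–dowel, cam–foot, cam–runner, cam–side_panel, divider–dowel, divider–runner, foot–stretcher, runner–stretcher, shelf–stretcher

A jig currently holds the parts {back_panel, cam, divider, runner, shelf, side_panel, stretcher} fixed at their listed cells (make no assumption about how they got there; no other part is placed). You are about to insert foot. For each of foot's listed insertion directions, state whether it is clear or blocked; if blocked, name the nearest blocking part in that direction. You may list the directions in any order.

+y: blocked by cam; +z: clear; -z: clear

+y: nearest on ray is cam@(1, 0, 0) ⇒ blocked
-z: ray from foot(1, -1, 0) has no placed part ⇒ clear
+z: ray from foot(1, -1, 0) has no placed part ⇒ clear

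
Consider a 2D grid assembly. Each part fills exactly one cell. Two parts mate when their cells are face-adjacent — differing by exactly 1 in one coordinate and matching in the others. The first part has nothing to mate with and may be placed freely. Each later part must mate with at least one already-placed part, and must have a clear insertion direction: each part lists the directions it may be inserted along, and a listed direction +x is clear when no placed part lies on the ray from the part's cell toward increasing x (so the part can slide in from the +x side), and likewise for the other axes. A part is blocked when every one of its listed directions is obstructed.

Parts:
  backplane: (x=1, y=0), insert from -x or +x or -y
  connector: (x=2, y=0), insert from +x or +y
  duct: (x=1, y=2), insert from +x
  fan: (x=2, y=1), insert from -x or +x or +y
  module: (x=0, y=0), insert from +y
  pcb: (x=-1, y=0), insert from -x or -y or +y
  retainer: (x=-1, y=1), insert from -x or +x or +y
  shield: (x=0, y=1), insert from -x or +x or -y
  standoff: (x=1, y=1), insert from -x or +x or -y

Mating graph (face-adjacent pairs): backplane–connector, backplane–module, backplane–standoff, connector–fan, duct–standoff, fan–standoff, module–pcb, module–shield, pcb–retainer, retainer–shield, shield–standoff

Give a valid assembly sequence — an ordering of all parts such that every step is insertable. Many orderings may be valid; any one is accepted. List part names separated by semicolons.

1. backplane@(1, 0) [-x clear] — {backplane}
2. standoff@(1, 1) [-x clear] — {backplane, standoff}
3. connector@(2, 0) [+x clear] — {backplane, connector, standoff}
4. module@(0, 0) [+y clear] — {backplane, connector, module, standoff}
5. pcb@(-1, 0) [-x clear] — {backplane, connector, module, pcb, standoff}
6. duct@(1, 2) [+x clear] — {backplane, connector, duct, module, pcb, standoff}
7. fan@(2, 1) [+x clear] — {backplane, connector, duct, fan, module, pcb, standoff}
8. shield@(0, 1) [-x clear] — {backplane, connector, duct, fan, module, pcb, shield, standoff}
9. retainer@(-1, 1) [-x clear] — {backplane, connector, duct, fan, module, pcb, retainer, shield, standoff}

backplane; standoff; connector; module; pcb; duct; fan; shield; retainer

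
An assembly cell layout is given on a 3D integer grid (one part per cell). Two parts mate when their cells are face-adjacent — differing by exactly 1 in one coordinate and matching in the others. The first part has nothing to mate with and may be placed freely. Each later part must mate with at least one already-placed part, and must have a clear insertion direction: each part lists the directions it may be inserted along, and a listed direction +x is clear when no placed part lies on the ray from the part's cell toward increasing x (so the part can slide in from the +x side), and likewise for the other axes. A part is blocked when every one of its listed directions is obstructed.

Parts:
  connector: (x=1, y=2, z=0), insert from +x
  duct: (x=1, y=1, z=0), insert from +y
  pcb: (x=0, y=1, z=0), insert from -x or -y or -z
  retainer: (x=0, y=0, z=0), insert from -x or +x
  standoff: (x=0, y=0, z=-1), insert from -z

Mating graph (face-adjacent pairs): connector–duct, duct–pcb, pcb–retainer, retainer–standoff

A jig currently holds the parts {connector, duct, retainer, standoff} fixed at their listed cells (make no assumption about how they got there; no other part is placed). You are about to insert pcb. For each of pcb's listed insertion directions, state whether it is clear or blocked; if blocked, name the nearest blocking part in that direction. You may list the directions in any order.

-x: clear; -y: blocked by retainer; -z: clear

-x: ray from pcb(0, 1, 0) has no placed part ⇒ clear
-y: nearest on ray is retainer@(0, 0, 0) ⇒ blocked
-z: ray from pcb(0, 1, 0) has no placed part ⇒ clear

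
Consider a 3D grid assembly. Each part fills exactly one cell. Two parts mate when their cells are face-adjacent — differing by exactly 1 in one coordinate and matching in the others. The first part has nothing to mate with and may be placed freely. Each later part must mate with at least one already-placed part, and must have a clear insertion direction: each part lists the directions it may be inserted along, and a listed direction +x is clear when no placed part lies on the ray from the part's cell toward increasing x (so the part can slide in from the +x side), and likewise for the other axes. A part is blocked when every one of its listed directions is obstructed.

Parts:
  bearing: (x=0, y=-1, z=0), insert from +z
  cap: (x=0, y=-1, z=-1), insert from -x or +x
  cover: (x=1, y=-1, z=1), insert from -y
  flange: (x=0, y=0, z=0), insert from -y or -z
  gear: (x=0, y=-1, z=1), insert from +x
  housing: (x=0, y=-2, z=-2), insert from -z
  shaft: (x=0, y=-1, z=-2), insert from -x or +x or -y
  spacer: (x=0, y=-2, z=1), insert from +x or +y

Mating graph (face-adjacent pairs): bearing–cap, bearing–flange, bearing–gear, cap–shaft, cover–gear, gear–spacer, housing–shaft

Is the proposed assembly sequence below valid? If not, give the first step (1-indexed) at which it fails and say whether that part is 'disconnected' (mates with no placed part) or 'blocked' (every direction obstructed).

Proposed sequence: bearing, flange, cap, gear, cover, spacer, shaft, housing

1. bearing@(0, -1, 0) [+z clear] — {bearing}
2. flange@(0, 0, 0) [-z clear] — {bearing, flange}
3. cap@(0, -1, -1) [-x clear] — {bearing, cap, flange}
4. gear@(0, -1, 1) [+x clear] — {bearing, cap, flange, gear}
5. cover@(1, -1, 1) [-y clear] — {bearing, cap, cover, flange, gear}
6. spacer@(0, -2, 1) [+x clear] — {bearing, cap, cover, flange, gear, spacer}
7. shaft@(0, -1, -2) [-x clear] — {bearing, cap, cover, flange, gear, shaft, spacer}
8. housing@(0, -2, -2) [-z clear] — {bearing, cap, cover, flange, gear, housing, shaft, spacer}

Valid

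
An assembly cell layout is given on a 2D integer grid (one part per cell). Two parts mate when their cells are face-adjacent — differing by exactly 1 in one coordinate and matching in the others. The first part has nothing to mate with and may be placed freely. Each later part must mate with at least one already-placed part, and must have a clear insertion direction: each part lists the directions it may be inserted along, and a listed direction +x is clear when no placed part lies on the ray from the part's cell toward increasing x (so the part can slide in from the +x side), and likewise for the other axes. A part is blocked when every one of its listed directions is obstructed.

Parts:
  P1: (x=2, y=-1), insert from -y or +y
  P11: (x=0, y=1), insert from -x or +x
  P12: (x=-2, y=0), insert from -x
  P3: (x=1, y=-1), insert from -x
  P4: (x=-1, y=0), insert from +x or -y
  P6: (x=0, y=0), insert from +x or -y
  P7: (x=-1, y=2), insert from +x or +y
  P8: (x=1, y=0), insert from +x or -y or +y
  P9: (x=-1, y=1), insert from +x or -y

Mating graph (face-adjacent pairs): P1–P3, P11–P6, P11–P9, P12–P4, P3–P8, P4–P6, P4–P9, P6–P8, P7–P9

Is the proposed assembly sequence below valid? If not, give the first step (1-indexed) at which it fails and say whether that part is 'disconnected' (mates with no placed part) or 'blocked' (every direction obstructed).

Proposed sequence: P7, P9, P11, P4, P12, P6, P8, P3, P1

Valid

1. P7@(-1, 2) [+x clear] — {P7}
2. P9@(-1, 1) [+x clear] — {P7, P9}
3. P11@(0, 1) [+x clear] — {P11, P7, P9}
4. P4@(-1, 0) [+x clear] — {P11, P4, P7, P9}
5. P12@(-2, 0) [-x clear] — {P11, P12, P4, P7, P9}
6. P6@(0, 0) [+x clear] — {P11, P12, P4, P6, P7, P9}
7. P8@(1, 0) [+x clear] — {P11, P12, P4, P6, P7, P8, P9}
8. P3@(1, -1) [-x clear] — {P11, P12, P3, P4, P6, P7, P8, P9}
9. P1@(2, -1) [-y clear] — {P1, P11, P12, P3, P4, P6, P7, P8, P9}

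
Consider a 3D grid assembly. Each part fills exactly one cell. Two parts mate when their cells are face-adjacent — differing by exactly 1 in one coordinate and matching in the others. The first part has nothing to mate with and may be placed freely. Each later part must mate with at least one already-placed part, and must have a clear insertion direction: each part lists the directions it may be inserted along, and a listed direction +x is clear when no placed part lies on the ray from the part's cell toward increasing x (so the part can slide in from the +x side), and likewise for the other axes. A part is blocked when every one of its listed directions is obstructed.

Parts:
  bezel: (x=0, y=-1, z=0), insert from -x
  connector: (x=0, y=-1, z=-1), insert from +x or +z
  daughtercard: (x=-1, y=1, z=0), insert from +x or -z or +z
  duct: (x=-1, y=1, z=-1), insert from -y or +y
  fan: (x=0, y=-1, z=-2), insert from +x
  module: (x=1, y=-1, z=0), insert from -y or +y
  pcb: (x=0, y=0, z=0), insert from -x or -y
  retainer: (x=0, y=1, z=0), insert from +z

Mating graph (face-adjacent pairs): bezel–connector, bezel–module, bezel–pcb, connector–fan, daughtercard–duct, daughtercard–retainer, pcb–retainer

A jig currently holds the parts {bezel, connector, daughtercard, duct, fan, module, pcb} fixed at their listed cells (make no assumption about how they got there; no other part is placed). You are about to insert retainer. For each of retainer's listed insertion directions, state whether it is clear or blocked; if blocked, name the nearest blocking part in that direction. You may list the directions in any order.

+z: clear

+z: ray from retainer(0, 1, 0) has no placed part ⇒ clear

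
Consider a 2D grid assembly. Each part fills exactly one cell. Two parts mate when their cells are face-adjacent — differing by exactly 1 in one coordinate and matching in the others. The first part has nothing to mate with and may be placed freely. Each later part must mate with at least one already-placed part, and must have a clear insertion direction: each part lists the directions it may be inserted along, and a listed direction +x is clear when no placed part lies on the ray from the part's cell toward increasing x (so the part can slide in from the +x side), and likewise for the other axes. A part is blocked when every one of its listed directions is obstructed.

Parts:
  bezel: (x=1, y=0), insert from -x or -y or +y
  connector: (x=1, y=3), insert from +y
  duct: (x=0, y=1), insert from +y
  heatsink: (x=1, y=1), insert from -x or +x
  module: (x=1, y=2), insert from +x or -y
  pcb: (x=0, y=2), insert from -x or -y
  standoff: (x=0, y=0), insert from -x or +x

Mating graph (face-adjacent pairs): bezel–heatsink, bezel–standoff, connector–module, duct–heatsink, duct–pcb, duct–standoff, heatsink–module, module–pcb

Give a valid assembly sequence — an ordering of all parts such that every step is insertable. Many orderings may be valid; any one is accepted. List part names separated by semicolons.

bezel; heatsink; module; connector; duct; standoff; pcb

1. bezel@(1, 0) [-x clear] — {bezel}
2. heatsink@(1, 1) [-x clear] — {bezel, heatsink}
3. module@(1, 2) [+x clear] — {bezel, heatsink, module}
4. connector@(1, 3) [+y clear] — {bezel, connector, heatsink, module}
5. duct@(0, 1) [+y clear] — {bezel, connector, duct, heatsink, module}
6. standoff@(0, 0) [-x clear] — {bezel, connector, duct, heatsink, module, standoff}
7. pcb@(0, 2) [-x clear] — {bezel, connector, duct, heatsink, module, pcb, standoff}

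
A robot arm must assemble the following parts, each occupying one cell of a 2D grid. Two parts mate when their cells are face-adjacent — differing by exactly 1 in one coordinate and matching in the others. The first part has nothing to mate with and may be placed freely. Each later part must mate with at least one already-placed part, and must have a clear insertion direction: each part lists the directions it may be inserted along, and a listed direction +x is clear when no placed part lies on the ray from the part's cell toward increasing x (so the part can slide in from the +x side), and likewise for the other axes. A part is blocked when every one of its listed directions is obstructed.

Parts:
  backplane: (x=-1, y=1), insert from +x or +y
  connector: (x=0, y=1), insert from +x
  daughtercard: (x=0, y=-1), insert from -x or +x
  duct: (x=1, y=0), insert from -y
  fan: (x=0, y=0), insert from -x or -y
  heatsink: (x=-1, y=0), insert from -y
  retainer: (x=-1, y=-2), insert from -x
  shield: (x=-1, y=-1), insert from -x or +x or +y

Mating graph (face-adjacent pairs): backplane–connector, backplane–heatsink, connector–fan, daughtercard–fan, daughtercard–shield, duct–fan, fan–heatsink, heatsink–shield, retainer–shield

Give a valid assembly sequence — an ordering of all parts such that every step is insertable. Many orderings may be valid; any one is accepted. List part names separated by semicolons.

backplane; connector; fan; daughtercard; duct; heatsink; shield; retainer

1. backplane@(-1, 1) [+x clear] — {backplane}
2. connector@(0, 1) [+x clear] — {backplane, connector}
3. fan@(0, 0) [-x clear] — {backplane, connector, fan}
4. daughtercard@(0, -1) [-x clear] — {backplane, connector, daughtercard, fan}
5. duct@(1, 0) [-y clear] — {backplane, connector, daughtercard, duct, fan}
6. heatsink@(-1, 0) [-y clear] — {backplane, connector, daughtercard, duct, fan, heatsink}
7. shield@(-1, -1) [-x clear] — {backplane, connector, daughtercard, duct, fan, heatsink, shield}
8. retainer@(-1, -2) [-x clear] — {backplane, connector, daughtercard, duct, fan, heatsink, retainer, shield}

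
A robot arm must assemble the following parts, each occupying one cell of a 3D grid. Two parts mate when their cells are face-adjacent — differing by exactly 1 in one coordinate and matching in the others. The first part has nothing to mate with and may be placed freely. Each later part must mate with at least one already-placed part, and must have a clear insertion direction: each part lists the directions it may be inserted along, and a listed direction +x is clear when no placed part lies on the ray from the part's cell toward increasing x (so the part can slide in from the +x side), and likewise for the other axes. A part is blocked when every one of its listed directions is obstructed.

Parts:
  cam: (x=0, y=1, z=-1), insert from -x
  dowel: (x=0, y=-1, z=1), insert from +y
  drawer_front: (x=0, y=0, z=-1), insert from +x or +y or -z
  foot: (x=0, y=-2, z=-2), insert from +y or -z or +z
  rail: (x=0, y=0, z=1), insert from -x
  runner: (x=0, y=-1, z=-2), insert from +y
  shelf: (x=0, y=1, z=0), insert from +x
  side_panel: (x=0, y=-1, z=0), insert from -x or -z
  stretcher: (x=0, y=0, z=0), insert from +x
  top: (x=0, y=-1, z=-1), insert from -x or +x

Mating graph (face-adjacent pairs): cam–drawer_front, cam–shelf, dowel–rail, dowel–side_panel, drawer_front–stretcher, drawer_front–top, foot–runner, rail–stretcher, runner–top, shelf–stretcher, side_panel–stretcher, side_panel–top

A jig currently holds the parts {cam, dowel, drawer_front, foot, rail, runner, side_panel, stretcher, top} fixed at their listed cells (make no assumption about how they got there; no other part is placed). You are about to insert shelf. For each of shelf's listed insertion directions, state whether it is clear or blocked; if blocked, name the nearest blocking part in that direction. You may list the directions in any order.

+x: clear

+x: ray from shelf(0, 1, 0) has no placed part ⇒ clear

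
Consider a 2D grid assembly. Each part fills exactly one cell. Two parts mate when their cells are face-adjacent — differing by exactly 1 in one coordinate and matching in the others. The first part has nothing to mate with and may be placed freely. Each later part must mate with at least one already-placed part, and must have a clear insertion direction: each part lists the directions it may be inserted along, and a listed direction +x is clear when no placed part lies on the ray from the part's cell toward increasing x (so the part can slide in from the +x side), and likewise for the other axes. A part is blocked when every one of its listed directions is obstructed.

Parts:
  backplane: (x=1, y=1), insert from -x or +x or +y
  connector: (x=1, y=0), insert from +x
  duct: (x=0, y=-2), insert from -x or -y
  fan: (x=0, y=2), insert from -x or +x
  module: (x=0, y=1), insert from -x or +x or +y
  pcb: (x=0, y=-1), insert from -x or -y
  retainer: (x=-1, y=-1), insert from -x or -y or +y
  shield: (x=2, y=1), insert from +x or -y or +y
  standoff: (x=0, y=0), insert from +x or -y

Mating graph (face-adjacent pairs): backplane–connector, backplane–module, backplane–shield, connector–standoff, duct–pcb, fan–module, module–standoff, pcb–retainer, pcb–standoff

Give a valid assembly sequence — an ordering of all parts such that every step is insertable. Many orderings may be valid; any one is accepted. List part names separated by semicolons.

pcb; standoff; module; fan; duct; retainer; connector; backplane; shield

1. pcb@(0, -1) [-x clear] — {pcb}
2. standoff@(0, 0) [+x clear] — {pcb, standoff}
3. module@(0, 1) [-x clear] — {module, pcb, standoff}
4. fan@(0, 2) [-x clear] — {fan, module, pcb, standoff}
5. duct@(0, -2) [-x clear] — {duct, fan, module, pcb, standoff}
6. retainer@(-1, -1) [-x clear] — {duct, fan, module, pcb, retainer, standoff}
7. connector@(1, 0) [+x clear] — {connector, duct, fan, module, pcb, retainer, standoff}
8. backplane@(1, 1) [+x clear] — {backplane, connector, duct, fan, module, pcb, retainer, standoff}
9. shield@(2, 1) [+x clear] — {backplane, connector, duct, fan, module, pcb, retainer, shield, standoff}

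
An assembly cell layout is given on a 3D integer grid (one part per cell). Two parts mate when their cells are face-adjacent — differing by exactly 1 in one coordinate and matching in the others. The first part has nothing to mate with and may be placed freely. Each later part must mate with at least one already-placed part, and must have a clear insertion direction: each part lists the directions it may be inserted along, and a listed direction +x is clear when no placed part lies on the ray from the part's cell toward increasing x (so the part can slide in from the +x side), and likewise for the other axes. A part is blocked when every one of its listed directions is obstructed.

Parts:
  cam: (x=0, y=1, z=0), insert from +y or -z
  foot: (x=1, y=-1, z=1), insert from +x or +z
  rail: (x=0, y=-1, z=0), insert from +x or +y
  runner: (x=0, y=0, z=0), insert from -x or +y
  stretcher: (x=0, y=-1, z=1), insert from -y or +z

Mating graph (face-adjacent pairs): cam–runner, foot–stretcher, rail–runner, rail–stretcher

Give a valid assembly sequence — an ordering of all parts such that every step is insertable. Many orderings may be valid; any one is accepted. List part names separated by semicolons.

rail; stretcher; foot; runner; cam

1. rail@(0, -1, 0) [+x clear] — {rail}
2. stretcher@(0, -1, 1) [-y clear] — {rail, stretcher}
3. foot@(1, -1, 1) [+x clear] — {foot, rail, stretcher}
4. runner@(0, 0, 0) [-x clear] — {foot, rail, runner, stretcher}
5. cam@(0, 1, 0) [+y clear] — {cam, foot, rail, runner, stretcher}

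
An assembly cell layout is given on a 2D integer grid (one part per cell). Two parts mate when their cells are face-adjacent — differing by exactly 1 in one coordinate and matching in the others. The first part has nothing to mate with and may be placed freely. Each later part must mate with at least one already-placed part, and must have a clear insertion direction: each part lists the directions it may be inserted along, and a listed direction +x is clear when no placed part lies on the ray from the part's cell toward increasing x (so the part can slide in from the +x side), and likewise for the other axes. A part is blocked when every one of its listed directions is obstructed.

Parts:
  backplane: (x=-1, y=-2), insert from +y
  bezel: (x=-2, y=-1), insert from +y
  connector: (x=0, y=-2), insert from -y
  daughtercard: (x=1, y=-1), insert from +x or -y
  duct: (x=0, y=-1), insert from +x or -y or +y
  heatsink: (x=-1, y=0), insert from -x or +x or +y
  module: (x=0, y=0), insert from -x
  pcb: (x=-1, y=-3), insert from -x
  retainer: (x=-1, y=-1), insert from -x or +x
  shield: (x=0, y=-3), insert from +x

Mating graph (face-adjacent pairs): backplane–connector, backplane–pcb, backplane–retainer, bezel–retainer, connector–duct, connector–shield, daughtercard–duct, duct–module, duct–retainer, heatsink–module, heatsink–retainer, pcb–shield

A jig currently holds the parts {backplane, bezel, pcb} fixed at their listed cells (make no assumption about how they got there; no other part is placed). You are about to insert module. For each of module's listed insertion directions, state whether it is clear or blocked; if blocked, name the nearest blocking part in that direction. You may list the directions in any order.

-x: ray from module(0, 0) has no placed part ⇒ clear

-x: clear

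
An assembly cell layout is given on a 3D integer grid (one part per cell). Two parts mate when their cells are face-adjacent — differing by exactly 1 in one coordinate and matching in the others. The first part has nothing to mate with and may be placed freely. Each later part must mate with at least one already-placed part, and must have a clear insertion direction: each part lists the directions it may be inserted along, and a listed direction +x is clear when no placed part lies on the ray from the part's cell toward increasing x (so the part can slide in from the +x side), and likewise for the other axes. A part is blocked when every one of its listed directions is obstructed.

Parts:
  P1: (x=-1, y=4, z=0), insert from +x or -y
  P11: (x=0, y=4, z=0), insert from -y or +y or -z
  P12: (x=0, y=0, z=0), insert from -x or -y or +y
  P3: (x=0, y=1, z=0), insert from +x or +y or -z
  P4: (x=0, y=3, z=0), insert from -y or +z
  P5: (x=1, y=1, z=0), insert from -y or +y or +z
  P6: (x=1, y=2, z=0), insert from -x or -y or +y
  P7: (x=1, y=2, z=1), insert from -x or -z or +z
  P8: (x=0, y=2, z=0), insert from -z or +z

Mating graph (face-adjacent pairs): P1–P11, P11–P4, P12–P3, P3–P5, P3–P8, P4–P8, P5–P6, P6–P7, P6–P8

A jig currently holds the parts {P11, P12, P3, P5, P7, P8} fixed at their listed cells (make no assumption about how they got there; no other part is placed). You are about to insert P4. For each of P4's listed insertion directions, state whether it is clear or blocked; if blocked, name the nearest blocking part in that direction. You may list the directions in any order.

+z: clear; -y: blocked by P8

-y: nearest on ray is P8@(0, 2, 0) ⇒ blocked
+z: ray from P4(0, 3, 0) has no placed part ⇒ clear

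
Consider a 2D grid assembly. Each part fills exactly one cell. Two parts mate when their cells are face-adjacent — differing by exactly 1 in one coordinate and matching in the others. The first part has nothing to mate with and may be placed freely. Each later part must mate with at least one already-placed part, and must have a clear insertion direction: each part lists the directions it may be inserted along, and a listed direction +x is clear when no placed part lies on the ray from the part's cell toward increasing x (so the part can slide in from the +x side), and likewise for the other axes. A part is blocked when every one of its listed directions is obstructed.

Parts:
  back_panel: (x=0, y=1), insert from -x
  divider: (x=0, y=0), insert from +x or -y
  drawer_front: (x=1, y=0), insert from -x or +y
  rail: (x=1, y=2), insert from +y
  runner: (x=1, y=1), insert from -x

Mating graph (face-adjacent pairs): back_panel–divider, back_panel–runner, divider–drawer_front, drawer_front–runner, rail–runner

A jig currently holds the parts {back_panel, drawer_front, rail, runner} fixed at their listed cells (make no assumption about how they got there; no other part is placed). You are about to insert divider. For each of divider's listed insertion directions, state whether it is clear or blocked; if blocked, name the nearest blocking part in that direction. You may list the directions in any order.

+x: nearest on ray is drawer_front@(1, 0) ⇒ blocked
-y: ray from divider(0, 0) has no placed part ⇒ clear

+x: blocked by drawer_front; -y: clear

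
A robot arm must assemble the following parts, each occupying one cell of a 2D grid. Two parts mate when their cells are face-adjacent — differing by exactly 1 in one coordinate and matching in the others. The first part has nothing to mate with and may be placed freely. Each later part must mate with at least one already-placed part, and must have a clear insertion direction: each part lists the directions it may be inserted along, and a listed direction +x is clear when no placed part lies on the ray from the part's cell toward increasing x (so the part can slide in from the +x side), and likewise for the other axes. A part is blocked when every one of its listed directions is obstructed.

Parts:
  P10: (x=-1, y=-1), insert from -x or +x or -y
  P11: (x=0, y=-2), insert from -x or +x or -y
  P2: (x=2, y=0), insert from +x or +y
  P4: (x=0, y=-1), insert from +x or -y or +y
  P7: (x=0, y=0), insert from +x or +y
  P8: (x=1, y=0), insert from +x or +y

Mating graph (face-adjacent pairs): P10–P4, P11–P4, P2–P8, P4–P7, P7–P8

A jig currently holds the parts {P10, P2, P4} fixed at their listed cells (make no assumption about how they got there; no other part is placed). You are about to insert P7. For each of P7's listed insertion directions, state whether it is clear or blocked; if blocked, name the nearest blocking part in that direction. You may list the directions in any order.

+x: blocked by P2; +y: clear

+x: nearest on ray is P2@(2, 0) ⇒ blocked
+y: ray from P7(0, 0) has no placed part ⇒ clear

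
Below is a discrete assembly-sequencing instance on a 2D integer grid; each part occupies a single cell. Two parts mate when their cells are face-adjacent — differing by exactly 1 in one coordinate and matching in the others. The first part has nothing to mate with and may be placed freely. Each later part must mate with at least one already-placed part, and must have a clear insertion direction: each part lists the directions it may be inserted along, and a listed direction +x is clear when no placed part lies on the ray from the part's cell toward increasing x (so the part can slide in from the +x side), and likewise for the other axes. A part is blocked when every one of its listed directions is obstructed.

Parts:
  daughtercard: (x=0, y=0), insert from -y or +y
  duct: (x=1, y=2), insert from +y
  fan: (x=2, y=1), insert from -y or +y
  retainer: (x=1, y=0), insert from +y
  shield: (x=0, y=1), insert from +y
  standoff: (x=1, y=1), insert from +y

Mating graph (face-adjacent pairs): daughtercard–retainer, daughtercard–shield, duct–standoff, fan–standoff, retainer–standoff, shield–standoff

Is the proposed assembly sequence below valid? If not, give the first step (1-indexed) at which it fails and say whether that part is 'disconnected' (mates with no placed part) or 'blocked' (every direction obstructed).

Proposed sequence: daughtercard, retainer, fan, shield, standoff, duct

Invalid at step 3 (disconnected)

1. daughtercard@(0, 0) [-y clear] — {daughtercard}
2. retainer@(1, 0) [+y clear] — {daughtercard, retainer}
3. fan@(2, 1) — no placed neighbour ⇒ disconnected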